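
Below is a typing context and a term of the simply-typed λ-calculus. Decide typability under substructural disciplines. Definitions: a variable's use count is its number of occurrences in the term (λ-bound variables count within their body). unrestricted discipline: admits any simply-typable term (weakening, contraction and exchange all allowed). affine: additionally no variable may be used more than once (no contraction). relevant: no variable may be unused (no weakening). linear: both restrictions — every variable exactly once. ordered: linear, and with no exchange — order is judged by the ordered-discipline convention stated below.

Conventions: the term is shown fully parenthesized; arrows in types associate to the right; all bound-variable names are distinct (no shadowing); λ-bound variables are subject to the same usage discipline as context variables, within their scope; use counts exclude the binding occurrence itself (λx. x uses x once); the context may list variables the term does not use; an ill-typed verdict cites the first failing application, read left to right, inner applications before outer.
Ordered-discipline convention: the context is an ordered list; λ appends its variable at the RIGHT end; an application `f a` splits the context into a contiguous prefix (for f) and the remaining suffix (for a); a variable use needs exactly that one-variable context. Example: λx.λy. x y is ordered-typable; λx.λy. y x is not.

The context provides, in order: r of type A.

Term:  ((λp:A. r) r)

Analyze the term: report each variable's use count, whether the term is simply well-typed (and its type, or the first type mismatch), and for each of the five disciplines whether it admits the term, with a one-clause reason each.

use counts: r: 2; p (λ-bound): 0
left-to-right use order: r, r
typing: well-typed at A
ordered: ✗, uses contraction: r ×2; p never used (weakening)
linear: ✗, uses contraction: r ×2; p never used (weakening)
affine: ✗, uses contraction: r ×2
relevant: ✗, p never used (weakening)
unrestricted: ✓, typability at A is all that's needed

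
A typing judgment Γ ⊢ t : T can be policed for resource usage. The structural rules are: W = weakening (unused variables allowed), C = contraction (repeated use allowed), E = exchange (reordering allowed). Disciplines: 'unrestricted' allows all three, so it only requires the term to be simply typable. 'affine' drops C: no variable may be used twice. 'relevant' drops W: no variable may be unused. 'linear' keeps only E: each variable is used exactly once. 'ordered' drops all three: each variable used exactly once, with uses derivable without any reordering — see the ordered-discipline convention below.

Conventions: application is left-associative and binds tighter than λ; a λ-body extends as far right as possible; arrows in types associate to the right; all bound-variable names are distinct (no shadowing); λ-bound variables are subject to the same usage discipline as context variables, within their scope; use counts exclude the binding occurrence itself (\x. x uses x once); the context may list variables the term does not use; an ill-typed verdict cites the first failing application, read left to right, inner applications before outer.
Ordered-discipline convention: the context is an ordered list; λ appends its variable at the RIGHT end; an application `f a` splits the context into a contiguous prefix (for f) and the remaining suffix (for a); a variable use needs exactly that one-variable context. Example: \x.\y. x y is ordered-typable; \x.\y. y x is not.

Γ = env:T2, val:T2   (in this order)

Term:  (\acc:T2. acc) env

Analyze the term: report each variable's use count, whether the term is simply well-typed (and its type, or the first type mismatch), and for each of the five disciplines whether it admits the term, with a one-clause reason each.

usage: env=1, val=0, acc (bound)=1
uses in reading order: acc, env
typing: well-typed — term : T2
ordered: ✗, val never used (weakening)
linear: ✗, val never used (weakening)
affine: ✓, env, val, acc: no repeats, contraction unneeded
relevant: ✗, val never used (weakening)
unrestricted: ✓, type-checks (T2) and nothing is barred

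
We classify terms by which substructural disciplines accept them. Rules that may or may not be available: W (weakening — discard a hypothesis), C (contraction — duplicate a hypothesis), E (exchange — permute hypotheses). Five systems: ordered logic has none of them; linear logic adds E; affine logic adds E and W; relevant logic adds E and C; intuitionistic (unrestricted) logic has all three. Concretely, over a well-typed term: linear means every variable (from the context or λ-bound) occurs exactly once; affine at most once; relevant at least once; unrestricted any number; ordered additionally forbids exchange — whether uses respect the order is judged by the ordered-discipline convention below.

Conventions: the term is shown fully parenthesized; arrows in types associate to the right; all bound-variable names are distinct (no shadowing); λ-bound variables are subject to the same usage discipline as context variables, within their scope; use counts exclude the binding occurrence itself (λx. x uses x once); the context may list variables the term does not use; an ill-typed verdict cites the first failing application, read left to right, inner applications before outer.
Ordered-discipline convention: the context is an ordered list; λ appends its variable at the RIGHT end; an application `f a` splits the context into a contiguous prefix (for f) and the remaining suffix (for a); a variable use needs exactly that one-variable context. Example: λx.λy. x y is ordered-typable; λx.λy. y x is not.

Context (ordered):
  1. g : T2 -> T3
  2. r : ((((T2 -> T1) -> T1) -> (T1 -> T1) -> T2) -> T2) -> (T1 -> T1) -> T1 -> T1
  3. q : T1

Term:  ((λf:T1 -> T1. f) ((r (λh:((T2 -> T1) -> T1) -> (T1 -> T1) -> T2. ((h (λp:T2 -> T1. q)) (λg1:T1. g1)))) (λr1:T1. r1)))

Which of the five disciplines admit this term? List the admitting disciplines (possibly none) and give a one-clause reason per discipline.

admitted in: affine, unrestricted
use counts: g ×0; r ×1; q ×1; f (λ-bound) ×1; h (λ-bound) ×1; p (λ-bound) ×0; g1 (λ-bound) ×1; r1 (λ-bound) ×1
left-to-right use order: f, r, h, q, g1, r1
typing: well-typed — term : T1 -> T1
ordered: ✗ — g, p left unused
linear: ✗ — g, p left unused
affine: ✓ — no duplicate uses among g, r, q, f, h, p, g1, r1
relevant: ✗ — g, p left unused
unrestricted: ✓ — type-checks (T1 -> T1) and nothing is barred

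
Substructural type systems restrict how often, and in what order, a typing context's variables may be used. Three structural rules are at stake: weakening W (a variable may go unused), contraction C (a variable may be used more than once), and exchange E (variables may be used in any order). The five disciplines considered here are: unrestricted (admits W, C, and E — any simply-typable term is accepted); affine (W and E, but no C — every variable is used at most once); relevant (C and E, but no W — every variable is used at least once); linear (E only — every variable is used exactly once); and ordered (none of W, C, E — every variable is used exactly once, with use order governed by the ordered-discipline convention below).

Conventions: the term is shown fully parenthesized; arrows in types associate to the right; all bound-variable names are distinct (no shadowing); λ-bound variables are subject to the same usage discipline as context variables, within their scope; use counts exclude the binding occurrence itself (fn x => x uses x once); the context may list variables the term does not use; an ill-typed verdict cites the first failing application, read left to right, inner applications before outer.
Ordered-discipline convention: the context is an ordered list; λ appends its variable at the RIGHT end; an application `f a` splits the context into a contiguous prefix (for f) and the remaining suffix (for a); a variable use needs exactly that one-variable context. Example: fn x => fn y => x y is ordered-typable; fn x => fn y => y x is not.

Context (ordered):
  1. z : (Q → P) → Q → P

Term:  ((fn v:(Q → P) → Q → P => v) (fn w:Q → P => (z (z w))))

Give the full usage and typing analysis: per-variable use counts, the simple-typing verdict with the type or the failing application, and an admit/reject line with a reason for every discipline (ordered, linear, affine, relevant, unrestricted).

usage: z ×2, v (λ-bound) ×1, w (λ-bound) ×1
order of uses: v, z, z, w
typing: the term checks, with type (Q → P) → Q → P
ordered ✗ (z ×2 used more than once (contraction))
linear ✗ (z ×2 used more than once (contraction))
affine ✗ (z ×2 used more than once (contraction))
relevant ✓ (every one of z, v, w appears)
unrestricted ✓ (well-typed at (Q → P) → Q → P; no restrictions here)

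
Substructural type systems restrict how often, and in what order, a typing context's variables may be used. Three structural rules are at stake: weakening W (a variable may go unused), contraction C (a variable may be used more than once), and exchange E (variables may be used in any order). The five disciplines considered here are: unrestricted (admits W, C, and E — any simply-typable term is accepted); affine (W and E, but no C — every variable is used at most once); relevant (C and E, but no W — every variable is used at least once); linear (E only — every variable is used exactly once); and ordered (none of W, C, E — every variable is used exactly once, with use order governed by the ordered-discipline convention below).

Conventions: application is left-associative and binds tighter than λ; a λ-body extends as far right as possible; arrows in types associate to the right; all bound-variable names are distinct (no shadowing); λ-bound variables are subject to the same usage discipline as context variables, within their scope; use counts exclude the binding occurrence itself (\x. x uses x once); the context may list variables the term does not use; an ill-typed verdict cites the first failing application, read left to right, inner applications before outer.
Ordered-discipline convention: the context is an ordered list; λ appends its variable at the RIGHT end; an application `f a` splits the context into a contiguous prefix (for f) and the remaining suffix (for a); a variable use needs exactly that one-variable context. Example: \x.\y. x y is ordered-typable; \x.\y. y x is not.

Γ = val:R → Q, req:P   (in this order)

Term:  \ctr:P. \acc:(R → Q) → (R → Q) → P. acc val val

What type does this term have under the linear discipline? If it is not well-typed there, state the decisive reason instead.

not well-typed under linear — val ×2 used more than once (contraction); req, ctr never used (weakening)
variable uses: val ×2; req ×0; ctr (λ-bound) ×0; acc (λ-bound) ×1
uses in reading order: acc, val, val
typing: well-typed at P → ((R → Q) → (R → Q) → P) → P
summary: ordered ✗ | linear ✗ | affine ✗ | relevant ✗ | unrestricted ✓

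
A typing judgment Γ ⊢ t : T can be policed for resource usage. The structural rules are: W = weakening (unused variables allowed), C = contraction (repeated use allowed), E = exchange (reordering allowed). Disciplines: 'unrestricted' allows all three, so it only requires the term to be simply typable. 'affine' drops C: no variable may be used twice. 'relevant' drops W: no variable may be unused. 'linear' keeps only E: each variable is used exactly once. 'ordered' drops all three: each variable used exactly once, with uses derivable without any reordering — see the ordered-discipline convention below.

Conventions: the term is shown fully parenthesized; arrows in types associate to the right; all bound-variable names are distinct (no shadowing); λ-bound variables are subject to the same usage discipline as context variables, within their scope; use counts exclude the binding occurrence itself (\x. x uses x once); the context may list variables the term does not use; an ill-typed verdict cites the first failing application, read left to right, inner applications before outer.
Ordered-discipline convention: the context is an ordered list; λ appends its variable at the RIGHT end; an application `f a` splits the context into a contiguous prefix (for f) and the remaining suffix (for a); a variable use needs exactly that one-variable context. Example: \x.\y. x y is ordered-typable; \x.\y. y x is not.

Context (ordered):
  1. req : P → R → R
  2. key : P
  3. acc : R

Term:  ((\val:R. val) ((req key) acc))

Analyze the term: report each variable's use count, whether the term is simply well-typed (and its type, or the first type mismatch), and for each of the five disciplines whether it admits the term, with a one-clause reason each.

variable uses: req=1, key=1, acc=1, val (λ-bound)=1
uses in reading order: val, req, key, acc
typing: well-typed — term : R
ordered: ✓ — req, key, acc, val: once each, no exchange needed
linear: ✓ — req, key, acc, val: one use apiece
affine: ✓ — at most one use each (req, key, acc, val)
relevant: ✓ — every one of req, key, acc, val appears
unrestricted: ✓ — well-typed at R; no restrictions here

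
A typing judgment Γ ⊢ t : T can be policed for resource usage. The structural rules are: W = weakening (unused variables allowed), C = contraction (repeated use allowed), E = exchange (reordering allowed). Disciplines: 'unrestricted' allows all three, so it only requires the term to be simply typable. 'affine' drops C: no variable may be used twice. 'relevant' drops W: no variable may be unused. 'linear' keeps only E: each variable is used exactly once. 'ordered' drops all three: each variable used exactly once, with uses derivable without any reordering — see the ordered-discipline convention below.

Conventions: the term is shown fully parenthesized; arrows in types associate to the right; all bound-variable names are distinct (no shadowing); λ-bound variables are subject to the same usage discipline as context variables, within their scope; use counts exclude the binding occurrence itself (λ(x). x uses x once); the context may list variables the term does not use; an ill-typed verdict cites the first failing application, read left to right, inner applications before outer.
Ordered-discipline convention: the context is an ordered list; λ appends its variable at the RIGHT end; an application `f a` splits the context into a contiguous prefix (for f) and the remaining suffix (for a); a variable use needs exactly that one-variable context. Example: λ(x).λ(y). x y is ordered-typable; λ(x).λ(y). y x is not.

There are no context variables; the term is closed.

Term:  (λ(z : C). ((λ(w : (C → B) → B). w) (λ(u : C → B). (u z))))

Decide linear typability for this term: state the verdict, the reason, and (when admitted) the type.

yes — exactly-once usage across z, w, u; term : C → (C → B) → B
counts: z (bound)=1; w (bound)=1; u (bound)=1
uses in reading order: w, u, z
typing: ✓ — C → (C → B) → B
summary: ordered ✗ · linear ✓ · affine ✓ · relevant ✓ · unrestricted ✓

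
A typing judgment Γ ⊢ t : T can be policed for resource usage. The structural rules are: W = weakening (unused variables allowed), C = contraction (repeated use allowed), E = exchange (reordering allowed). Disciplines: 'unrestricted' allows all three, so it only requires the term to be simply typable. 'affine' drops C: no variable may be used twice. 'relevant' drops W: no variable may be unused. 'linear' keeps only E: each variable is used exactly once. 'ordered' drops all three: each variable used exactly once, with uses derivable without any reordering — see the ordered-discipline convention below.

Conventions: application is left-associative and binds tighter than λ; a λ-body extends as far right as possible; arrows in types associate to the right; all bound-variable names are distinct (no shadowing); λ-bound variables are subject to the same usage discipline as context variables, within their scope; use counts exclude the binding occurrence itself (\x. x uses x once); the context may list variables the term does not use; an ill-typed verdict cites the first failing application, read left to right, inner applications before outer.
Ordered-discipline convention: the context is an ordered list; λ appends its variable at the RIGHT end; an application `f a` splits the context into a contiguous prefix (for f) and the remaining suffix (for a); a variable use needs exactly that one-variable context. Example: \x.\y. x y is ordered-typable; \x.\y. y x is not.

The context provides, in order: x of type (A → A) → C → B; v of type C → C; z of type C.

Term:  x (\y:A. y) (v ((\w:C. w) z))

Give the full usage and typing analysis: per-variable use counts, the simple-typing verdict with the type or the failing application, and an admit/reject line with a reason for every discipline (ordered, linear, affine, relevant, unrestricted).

use counts: x=1, v=1, z=1, y (λ-bound)=1, w (λ-bound)=1
uses in reading order: x, y, v, w, z
typing: well-typed — term : B
ordered ✓ (x, v, z, y, w: once each, no exchange needed)
linear ✓ (x, v, z, y, w: one use apiece)
affine ✓ (no duplicate uses among x, v, z, y, w)
relevant ✓ (every one of x, v, z, y, w appears)
unrestricted ✓ (typability at B is all that's needed)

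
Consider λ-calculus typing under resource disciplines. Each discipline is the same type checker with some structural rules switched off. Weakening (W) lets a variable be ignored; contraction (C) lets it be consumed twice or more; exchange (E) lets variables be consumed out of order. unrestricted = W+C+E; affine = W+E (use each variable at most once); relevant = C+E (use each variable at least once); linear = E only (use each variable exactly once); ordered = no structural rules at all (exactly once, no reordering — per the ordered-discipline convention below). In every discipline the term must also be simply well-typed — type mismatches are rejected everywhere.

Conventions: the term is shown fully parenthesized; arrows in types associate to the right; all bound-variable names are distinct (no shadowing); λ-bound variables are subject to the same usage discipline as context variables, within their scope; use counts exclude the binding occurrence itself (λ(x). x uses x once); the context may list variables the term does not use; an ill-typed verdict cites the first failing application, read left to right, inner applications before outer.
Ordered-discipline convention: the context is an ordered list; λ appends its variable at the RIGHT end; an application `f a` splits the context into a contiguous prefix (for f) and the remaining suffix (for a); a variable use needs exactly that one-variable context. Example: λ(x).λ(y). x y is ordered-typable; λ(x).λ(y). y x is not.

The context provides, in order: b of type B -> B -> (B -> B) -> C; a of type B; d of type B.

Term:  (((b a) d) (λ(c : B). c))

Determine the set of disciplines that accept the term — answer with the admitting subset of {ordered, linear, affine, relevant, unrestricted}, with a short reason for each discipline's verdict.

admitted by: ordered, linear, affine, relevant, unrestricted
usage: b ×1, a ×1, d ×1, c (λ-bound) ×1
left-to-right use order: b, a, d, c
typing: well-typed — term : C
ordered: ✓ — single-use (b, a, d, c), ordered derivation ok
linear: ✓ — single use per variable (b, a, d, c)
affine: ✓ — no duplicate uses among b, a, d, c
relevant: ✓ — every one of b, a, d, c appears
unrestricted: ✓ — typability at C is all that's needed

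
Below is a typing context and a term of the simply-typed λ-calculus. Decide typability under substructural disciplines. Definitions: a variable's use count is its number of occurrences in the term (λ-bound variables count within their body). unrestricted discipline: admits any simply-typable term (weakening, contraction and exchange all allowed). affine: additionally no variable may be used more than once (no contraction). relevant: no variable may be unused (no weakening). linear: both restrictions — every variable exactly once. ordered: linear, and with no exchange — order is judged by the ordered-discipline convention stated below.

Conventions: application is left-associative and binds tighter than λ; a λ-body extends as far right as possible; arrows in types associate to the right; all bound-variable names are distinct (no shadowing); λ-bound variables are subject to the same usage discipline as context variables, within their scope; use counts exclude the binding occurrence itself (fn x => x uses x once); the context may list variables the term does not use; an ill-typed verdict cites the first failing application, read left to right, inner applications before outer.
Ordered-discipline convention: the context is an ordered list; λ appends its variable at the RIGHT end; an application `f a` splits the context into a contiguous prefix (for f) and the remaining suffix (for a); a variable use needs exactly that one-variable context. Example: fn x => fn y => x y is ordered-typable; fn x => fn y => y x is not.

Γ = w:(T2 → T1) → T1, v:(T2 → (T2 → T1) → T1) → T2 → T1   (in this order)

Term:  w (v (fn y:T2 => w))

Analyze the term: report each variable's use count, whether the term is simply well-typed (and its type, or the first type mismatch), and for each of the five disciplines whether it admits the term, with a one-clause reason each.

variable uses: w=2; v=1; y [bound]=0
use order (left to right): w, v, w
typing: the term checks, with type T1
ordered: ✗, uses contraction: w ×2; needs weakening: y unused
linear: ✗, uses contraction: w ×2; needs weakening: y unused
affine: ✗, uses contraction: w ×2
relevant: ✗, needs weakening: y unused
unrestricted: ✓, well-typed at T1; no restrictions here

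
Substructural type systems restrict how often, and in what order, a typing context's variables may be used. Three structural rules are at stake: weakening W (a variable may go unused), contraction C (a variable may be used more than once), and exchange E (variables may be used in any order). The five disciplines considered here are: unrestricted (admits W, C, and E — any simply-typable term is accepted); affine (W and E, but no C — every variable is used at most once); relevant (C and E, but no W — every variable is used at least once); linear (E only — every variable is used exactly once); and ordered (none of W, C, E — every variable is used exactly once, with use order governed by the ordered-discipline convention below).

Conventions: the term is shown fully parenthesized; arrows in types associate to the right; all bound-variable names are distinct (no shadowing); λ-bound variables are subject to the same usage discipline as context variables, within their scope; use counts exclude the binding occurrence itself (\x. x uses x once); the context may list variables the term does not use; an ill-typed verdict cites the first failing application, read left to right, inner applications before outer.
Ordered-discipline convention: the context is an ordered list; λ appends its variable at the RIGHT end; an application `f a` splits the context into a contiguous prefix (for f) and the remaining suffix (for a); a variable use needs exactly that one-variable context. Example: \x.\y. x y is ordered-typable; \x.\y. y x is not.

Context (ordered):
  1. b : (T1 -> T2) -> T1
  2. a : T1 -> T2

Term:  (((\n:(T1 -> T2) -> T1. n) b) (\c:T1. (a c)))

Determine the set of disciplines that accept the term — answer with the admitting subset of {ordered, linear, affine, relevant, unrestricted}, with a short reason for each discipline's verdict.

admitted by: ordered, linear, affine, relevant, unrestricted
usage: b=1, a=1, n [bound]=1, c [bound]=1
uses in reading order: n, b, a, c
typing: well-typed — term : T1
ordered ✓ (b, a, n, c: once each, no exchange needed)
linear ✓ (exactly-once usage across b, a, n, c)
affine ✓ (b, a, n, c: no repeats, contraction unneeded)
relevant ✓ (b, a, n, c: all used, weakening unneeded)
unrestricted ✓ (well-typed at T1; no restrictions here)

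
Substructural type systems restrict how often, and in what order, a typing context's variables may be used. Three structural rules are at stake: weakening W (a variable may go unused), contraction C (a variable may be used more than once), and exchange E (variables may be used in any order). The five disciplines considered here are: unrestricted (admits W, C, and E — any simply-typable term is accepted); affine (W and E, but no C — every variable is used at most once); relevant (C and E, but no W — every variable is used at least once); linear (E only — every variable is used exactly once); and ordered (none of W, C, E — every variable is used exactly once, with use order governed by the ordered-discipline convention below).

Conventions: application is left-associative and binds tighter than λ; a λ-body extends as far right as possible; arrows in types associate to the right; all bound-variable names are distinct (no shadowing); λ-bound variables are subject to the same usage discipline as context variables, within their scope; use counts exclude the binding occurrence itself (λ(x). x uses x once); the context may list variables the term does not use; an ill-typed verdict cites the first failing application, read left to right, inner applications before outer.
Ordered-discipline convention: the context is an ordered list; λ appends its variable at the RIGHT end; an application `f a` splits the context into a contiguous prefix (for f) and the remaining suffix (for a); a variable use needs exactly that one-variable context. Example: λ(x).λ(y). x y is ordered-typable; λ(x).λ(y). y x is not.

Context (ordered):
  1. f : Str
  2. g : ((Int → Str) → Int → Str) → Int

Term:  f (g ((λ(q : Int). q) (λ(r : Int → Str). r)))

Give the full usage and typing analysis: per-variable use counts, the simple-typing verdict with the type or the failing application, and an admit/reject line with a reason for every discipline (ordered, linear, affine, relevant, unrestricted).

variable uses: f: 1×, g: 1×, q (λ-bound): 1×, r (λ-bound): 1×
use order (left to right): f, g, q, r
typing: ill-typed: an argument (Int → Str) → Int → Str mismatches the expected Int
ordered: ✗ — not simply typable
linear: ✗ — fails simple typing
affine: ✗ — a type mismatch blocks all five
relevant: ✗ — the type mismatch rejects it
unrestricted: ✗ — not simply typable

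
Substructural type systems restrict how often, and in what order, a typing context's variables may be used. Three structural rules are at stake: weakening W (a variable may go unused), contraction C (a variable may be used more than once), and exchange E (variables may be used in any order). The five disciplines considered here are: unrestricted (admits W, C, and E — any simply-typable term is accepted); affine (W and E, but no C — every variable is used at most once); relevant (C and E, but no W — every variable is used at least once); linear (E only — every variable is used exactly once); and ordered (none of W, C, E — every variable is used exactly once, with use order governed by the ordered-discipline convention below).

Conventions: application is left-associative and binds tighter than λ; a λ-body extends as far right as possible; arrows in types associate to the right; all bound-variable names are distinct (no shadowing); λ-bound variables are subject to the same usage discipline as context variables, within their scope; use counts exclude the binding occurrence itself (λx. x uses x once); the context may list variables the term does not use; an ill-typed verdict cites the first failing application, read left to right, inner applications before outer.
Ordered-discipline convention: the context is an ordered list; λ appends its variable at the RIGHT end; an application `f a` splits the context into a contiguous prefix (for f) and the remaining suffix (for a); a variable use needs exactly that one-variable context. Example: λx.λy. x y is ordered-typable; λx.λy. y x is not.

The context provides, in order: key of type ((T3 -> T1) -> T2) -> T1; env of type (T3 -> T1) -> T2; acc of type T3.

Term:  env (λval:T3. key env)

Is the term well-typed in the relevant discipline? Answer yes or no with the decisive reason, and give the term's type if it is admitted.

no — acc, val left unused
use counts: key: 1×, env: 2×, acc: 0×, val (bound): 0×
left-to-right use order: env, key, env
typing: well-typed — term : T2
per-discipline verdicts: ordered ✗ · linear ✗ · affine ✗ · relevant ✗ · unrestricted ✓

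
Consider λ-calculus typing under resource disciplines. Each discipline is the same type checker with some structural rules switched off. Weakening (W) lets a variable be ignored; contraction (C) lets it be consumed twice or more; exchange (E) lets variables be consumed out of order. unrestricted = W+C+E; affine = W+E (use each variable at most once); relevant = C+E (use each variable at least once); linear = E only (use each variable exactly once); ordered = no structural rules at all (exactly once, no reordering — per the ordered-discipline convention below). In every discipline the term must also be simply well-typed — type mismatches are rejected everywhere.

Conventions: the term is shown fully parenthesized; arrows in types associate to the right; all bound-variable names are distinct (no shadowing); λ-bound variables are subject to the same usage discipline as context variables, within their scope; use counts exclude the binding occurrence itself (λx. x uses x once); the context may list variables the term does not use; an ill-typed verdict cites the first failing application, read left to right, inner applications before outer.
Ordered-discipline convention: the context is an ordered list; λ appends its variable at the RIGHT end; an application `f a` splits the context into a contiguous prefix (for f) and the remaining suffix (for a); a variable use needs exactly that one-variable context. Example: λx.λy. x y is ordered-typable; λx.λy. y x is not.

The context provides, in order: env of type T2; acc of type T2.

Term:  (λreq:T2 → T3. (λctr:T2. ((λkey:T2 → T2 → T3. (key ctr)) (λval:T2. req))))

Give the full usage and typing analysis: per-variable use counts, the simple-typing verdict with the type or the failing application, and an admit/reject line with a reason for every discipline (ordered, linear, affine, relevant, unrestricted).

variable uses: env: 0×; acc: 0×; req [bound]: 1×; ctr [bound]: 1×; key [bound]: 1×; val [bound]: 0×
order of uses: key, ctr, req
typing: the term checks, with type (T2 → T3) → T2 → T2 → T3
ordered: ✗, unused: env, acc, val — weakening required
linear: ✗, unused: env, acc, val — weakening required
affine: ✓, no duplicate uses among env, acc, req, ctr, key, val
relevant: ✗, unused: env, acc, val — weakening required
unrestricted: ✓, type-checks ((T2 → T3) → T2 → T2 → T3) and nothing is barred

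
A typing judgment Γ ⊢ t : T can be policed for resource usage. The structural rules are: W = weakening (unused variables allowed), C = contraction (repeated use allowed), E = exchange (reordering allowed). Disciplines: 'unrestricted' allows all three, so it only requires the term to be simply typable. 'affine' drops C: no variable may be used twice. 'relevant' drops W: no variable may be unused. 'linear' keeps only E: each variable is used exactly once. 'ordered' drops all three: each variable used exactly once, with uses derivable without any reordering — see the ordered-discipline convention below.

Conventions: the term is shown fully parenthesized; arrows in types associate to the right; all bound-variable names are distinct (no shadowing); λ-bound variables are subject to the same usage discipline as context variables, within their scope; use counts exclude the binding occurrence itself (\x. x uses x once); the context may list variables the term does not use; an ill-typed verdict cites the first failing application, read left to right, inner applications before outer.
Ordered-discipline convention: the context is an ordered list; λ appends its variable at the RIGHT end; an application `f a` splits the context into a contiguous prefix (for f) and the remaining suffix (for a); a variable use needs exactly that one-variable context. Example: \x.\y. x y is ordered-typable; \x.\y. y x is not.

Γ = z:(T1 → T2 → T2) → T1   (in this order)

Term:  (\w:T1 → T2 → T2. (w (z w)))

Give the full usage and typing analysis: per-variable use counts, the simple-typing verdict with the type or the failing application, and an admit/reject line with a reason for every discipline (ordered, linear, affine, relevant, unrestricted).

variable uses: z ×1, w [bound] ×2
uses in reading order: w, z, w
typing: the term checks, with type (T1 → T2 → T2) → T2 → T2
ordered: ✗ — repeated use of w ×2
linear: ✗ — repeated use of w ×2
affine: ✗ — repeated use of w ×2
relevant: ✓ — none of z, w goes unused
unrestricted: ✓ — type-checks ((T1 → T2 → T2) → T2 → T2) and nothing is barred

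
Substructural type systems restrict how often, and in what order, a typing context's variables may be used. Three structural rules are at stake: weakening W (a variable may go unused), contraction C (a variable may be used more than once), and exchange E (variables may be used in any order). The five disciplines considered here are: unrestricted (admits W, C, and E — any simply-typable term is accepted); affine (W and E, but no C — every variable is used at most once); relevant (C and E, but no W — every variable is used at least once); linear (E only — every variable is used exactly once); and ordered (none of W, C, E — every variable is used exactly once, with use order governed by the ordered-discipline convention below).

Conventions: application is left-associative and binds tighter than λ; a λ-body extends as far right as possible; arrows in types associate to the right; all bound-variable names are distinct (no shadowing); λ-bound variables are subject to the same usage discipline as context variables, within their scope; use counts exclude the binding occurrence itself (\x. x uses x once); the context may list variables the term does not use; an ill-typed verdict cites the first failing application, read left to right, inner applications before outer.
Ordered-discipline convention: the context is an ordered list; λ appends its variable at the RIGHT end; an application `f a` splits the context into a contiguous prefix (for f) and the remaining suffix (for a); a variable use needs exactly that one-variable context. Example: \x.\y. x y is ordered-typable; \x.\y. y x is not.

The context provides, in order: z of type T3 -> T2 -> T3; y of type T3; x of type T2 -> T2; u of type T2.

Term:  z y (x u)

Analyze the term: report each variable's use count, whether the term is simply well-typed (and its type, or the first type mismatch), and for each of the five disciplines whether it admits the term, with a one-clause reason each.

counts: z=1, y=1, x=1, u=1
left-to-right use order: z, y, x, u
typing: well-typed at T3
ordered ✓ (z, y, x, u once each; derivable with no W/C/E)
linear ✓ (z, y, x, u: one use apiece)
affine ✓ (none of z, y, x, u used more than once)
relevant ✓ (at least one use each (z, y, x, u))
unrestricted ✓ (type-checks (T3) and nothing is barred)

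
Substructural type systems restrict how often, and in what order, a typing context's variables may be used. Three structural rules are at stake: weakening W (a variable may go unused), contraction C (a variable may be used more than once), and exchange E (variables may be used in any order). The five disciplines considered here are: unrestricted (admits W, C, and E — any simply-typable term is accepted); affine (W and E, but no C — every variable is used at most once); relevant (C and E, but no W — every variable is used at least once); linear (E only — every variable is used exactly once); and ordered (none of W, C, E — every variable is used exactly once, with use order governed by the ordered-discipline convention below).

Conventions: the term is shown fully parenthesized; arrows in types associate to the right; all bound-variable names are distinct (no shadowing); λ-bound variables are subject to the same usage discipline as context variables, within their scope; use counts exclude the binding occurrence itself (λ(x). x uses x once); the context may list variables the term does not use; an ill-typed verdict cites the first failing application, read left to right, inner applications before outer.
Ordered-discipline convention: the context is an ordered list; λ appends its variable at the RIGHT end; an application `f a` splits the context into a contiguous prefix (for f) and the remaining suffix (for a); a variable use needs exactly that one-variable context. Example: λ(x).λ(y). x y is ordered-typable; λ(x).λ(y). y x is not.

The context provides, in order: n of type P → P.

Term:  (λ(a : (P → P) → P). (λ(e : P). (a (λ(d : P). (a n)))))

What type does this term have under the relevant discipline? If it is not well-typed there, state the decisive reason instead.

not well-typed under relevant — e, d never used (weakening)
counts: n ×1, a (bound) ×2, e (bound) ×0, d (bound) ×0
use order (left to right): a, a, n
typing: well-typed — term : ((P → P) → P) → P → P
per-discipline verdicts: ordered ✗, linear ✗, affine ✗, relevant ✗, unrestricted ✓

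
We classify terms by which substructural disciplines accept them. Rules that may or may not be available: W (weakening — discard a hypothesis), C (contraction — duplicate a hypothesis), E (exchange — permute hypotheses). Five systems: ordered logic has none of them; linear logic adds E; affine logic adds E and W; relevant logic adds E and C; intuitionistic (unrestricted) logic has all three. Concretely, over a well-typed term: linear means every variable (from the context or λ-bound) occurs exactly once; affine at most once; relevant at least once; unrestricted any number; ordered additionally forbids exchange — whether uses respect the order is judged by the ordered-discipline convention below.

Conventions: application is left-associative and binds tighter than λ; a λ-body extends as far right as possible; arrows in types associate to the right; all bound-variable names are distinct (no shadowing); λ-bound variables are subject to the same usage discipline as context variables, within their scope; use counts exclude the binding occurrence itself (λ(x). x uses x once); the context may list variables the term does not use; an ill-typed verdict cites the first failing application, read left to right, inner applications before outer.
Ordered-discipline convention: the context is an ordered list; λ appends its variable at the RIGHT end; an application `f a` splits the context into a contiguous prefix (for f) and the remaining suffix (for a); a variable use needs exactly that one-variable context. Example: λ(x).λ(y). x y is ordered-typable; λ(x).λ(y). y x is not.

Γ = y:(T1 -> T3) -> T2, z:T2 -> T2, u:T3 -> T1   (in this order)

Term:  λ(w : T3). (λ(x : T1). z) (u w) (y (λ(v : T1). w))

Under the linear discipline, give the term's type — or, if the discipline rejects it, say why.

not well-typed under linear — needs contraction — w ×2; x, v left unused
variable uses: y ×1; z ×1; u ×1; w [bound] ×2; x [bound] ×0; v [bound] ×0
order of uses: z, u, w, y, w
typing: well-typed — term : T3 -> T2
all disciplines: ordered ✗; linear ✗; affine ✗; relevant ✗; unrestricted ✓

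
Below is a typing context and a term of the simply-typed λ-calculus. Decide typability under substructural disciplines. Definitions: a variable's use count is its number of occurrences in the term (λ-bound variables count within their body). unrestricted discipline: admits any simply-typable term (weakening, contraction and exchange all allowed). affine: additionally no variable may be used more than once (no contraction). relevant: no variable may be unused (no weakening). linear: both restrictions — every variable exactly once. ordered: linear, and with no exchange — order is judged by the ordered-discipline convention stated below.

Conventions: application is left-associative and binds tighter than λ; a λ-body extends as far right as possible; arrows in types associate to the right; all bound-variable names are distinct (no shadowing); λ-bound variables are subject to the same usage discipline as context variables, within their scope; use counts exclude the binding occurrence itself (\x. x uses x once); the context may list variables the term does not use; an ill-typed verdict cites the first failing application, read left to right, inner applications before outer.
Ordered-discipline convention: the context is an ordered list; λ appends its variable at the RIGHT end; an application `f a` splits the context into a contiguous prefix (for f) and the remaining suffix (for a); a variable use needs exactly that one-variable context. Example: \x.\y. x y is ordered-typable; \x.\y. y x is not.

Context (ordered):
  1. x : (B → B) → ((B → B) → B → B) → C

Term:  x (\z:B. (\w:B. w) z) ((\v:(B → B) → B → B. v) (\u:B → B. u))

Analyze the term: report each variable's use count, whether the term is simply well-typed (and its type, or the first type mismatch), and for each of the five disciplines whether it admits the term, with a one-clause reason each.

usage: x=1, z [bound]=1, w [bound]=1, v [bound]=1, u [bound]=1
left-to-right use order: x, w, z, v, u
typing: well-typed at C
ordered ✓ (x, z, w, v, u: once each, no exchange needed)
linear ✓ (exactly-once usage across x, z, w, v, u)
affine ✓ (x, z, w, v, u: no repeats, contraction unneeded)
relevant ✓ (none of x, z, w, v, u goes unused)
unrestricted ✓ (type-checks (C) and nothing is barred)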